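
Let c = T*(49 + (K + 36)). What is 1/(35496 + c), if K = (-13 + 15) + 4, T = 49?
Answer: 1/39955 ≈ 2.5028e-5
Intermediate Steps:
K = 6 (K = 2 + 4 = 6)
c = 4459 (c = 49*(49 + (6 + 36)) = 49*(49 + 42) = 49*91 = 4459)
1/(35496 + c) = 1/(35496 + 4459) = 1/39955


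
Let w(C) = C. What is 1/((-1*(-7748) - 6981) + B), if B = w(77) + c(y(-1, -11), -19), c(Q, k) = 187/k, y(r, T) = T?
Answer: 19/15849 ≈ 0.0011988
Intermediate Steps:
B = 1276/19 (B = 77 + 187/(-19) = 77 + 187*(-1/19) = 77 - 187/19 = 1276/19 ≈ 67.158)
1/((-1*(-7748) - 6981) + B) = 1/((-1*(-7748) - 6981) + 1276/19) = 1/((7748 - 6981) + 1276/19) = 1/(767 + 1276/19) = 1/(15849/19) = 19/15849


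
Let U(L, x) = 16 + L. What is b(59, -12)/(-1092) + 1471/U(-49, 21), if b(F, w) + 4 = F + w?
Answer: -178639/4004 ≈ -44.615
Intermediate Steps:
b(F, w) = -4 + F + w (b(F, w) = -4 + (F + w) = -4 + F + w)
b(59, -12)/(-1092) + 1471/U(-49, 21) = (-4 + 59 - 12)/(-1092) + 1471/(16 - 49) = 43*(-1/1092) + 1471/(-33) = -43/1092 + 1471*(-1/33) = -43/1092 - 1471/33 = -178639/4004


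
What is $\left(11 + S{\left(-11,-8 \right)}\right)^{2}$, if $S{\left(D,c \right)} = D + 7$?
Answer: $49$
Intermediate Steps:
$S{\left(D,c \right)} = 7 + D$
$\left(11 + S{\left(-11,-8 \right)}\right)^{2} = \left(11 + \left(7 - 11\right)\right)^{2} = \left(11 - 4\right)^{2} = 7^{2} = 49$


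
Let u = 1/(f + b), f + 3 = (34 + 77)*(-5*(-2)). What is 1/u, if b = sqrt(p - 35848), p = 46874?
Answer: 1107 + sqrt(11026) ≈ 1212.0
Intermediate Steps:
f = 1107 (f = -3 + (34 + 77)*(-5*(-2)) = -3 + 111*10 = -3 + 1110 = 1107)
b = sqrt(11026) (b = sqrt(46874 - 35848) = sqrt(11026) ≈ 105.00)
u = 1/(1107 + sqrt(11026)) ≈ 0.00082508
1/u = 1/(1107/1214423 - sqrt(11026)/1214423)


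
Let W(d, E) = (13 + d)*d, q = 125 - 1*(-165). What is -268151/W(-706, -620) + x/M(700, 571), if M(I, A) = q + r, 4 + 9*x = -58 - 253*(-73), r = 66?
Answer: 150863263/29029308 ≈ 5.1969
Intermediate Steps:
q = 290 (q = 125 + 165 = 290)
x = 18407/9 (x = -4/9 + (-58 - 253*(-73))/9 = -4/9 + (-58 + 18469)/9 = -4/9 + (⅑)*18411 = -4/9 + 6137/3 = 18407/9 ≈ 2045.2)
M(I, A) = 356 (M(I, A) = 290 + 66 = 356)
W(d, E) = d*(13 + d)
-268151/W(-706, -620) + x/M(700, 571) = -268151*(-1/(706*(13 - 706))) + (18407/9)/356 = -268151/((-706*(-693))) + (18407/9)*(1/356) = -268151/489258 + 18407/3204 = 150863263/29029308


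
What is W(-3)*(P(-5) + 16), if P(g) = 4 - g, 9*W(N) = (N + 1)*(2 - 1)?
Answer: -50/9 ≈ -5.5556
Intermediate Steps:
W(N) = ⅑ + N/9 (W(N) = ((N + 1)*(2 - 1))/9 = ((1 + N)*1)/9 = (1 + N)/9 = ⅑ + N/9)
W(-3)*(P(-5) + 16) = (⅑ + (⅑)*(-3))*((4 - 1*(-5)) + 16) = (⅑ - ⅓)*((4 + 5) + 16) = -2*(9 + 16)/9 = -2/9*25 = -50/9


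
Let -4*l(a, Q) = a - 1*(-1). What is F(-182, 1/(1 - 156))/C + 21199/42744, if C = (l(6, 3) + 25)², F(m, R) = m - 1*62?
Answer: 5492525/123230952 ≈ 0.044571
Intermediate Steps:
l(a, Q) = -¼ - a/4 (l(a, Q) = -(a - 1*(-1))/4 = -(a + 1)/4 = -(1 + a)/4 = -¼ - a/4)
F(m, R) = -62 + m (F(m, R) = m - 62 = -62 + m)
C = 8649/16 (C = ((-¼ - ¼*6) + 25)² = ((-¼ - 3/2) + 25)² = (-7/4 + 25)² = (93/4)² = 8649/16 ≈ 540.56)
F(-182, 1/(1 - 156))/C + 21199/42744 = (-62 - 182)/(8649/16) + 21199/42744 = -244*16/8649 + 21199*(1/42744) = -3904/8649 + 21199/42744 = 5492525/123230952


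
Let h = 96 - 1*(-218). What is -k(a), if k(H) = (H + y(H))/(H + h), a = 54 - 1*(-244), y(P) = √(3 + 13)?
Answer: -151/306 ≈ -0.49346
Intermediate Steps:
h = 314 (h = 96 + 218 = 314)
y(P) = 4 (y(P) = √16 = 4)
a = 298 (a = 54 + 244 = 298)
k(H) = (4 + H)/(314 + H) (k(H) = (H + 4)/(H + 314) = (4 + H)/(314 + H))
-k(a) = -(4 + 298)/(314 + 298) = -302/612 = -1*151/306 = -151/306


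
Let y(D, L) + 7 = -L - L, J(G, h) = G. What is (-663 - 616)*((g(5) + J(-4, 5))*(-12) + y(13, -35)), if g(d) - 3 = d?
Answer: -19185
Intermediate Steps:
g(d) = 3 + d
y(D, L) = -7 - 2*L (y(D, L) = -7 + (-L - L) = -7 - 2*L)
(-663 - 616)*((g(5) + J(-4, 5))*(-12) + y(13, -35)) = (-663 - 616)*(((3 + 5) - 4)*(-12) + (-7 - 2*(-35))) = -1279*((8 - 4)*(-12) + (-7 + 70)) = -1279*(4*(-12) + 63) = -1279*(-48 + 63) = -1279*15 = -19185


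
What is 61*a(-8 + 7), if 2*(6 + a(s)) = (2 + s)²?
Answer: -671/2 ≈ -335.50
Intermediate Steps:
a(s) = -6 + (2 + s)²/2
61*a(-8 + 7) = 61*(-6 + (2 + (-8 + 7))²/2) = 61*(-6 + (2 - 1)²/2) = 61*(-6 + (½)*1²) = 61*(-6 + (½)*1) = 61*(-6 + ½) = 61*(-11/2) = -671/2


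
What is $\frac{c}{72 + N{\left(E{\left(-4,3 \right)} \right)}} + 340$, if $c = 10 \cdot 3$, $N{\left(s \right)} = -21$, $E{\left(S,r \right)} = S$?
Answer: $\frac{5790}{17} \approx 340.59$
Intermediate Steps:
$c = 30$
$\frac{c}{72 + N{\left(E{\left(-4,3 \right)} \right)}} + 340 = \frac{30}{72 - 21} + 340 = \frac{30}{51} + 340 = 30 \cdot \frac{1}{51} + 340 = \frac{10}{17} + 340 = \frac{5790}{17}$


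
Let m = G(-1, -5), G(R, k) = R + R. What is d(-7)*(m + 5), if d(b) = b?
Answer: -21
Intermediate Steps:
G(R, k) = 2*R
m = -2 (m = 2*(-1) = -2)
d(-7)*(m + 5) = -7*(-2 + 5) = -7*3 = -21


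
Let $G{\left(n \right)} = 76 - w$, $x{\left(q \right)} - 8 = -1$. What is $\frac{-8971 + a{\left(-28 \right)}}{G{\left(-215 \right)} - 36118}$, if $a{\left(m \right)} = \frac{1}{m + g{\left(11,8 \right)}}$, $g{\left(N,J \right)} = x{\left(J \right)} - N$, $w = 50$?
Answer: $\frac{287073}{1154944} \approx 0.24856$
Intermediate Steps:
$x{\left(q \right)} = 7$ ($x{\left(q \right)} = 8 - 1 = 7$)
$g{\left(N,J \right)} = 7 - N$
$G{\left(n \right)} = 26$ ($G{\left(n \right)} = 76 - 50 = 26$)
$a{\left(m \right)} = \frac{1}{-4 + m}$ ($a{\left(m \right)} = \frac{1}{m + \left(7 - 11\right)} = \frac{1}{m - 4} = \frac{1}{-4 + m}$)
$\frac{-8971 + a{\left(-28 \right)}}{G{\left(-215 \right)} - 36118} = \frac{-8971 + \frac{1}{-4 - 28}}{26 - 36118} = \frac{-8971 + \frac{1}{-32}}{-36092} = \left(-8971 - \frac{1}{32}\right) \left(- \frac{1}{36092}\right) = \left(- \frac{287073}{32}\right) \left(- \frac{1}{36092}\right) = \frac{287073}{1154944}$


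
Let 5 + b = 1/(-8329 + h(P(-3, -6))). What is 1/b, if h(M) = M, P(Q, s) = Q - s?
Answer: -8326/41631 ≈ -0.20000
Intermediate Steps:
b = -41631/8326 (b = -5 + 1/(-8329 + (-3 - 1*(-6))) = -5 + 1/(-8329 + (-3 + 6)) = -5 + 1/(-8329 + 3) = -5 + 1/(-8326) = -5 - 1/8326 = -41631/8326 ≈ -5.0001)
1/b = 1/(-41631/8326) = -8326/41631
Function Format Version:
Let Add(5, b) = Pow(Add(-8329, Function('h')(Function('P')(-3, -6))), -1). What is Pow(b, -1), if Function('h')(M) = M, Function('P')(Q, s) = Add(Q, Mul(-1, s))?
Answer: Rational(-8326, 41631) ≈ -0.20000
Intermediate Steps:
b = Rational(-41631, 8326) (b = Add(-5, Pow(Add(-8329, Add(-3, Mul(-1, -6))), -1)) = Add(-5, Pow(Add(-8329, Add(-3, 6)), -1)) = Add(-5, Pow(Add(-8329, 3), -1)) = Add(-5, Pow(-8326, -1)) = Add(-5, Rational(-1, 8326)) = Rational(-41631, 8326) ≈ -5.0001)
Pow(b, -1) = Pow(Rational(-41631, 8326), -1) = Rational(-8326, 41631)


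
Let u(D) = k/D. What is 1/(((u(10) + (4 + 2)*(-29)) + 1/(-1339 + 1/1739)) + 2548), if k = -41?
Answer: 2328520/5518357809 ≈ 0.00042196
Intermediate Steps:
u(D) = -41/D
1/(((u(10) + (4 + 2)*(-29)) + 1/(-1339 + 1/1739)) + 2548) = 1/(((-41/10 + (4 + 2)*(-29)) + 1/(-1339 + 1/1739)) + 2548) = 1/(((-41*⅒ + 6*(-29)) + 1/(-1339 + 1/1739)) + 2548) = 1/(((-41/10 - 174) + 1/(-2328520/1739)) + 2548) = 1/((-1781/10 - 1739/2328520) + 2548) = 1/(-414711151/2328520 + 2548) = 1/(5518357809/2328520) = 2328520/5518357809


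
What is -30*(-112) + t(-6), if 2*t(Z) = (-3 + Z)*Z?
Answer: 3387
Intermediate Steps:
t(Z) = Z*(-3 + Z)/2 (t(Z) = ((-3 + Z)*Z)/2 = (Z*(-3 + Z))/2 = Z*(-3 + Z)/2)
-30*(-112) + t(-6) = -30*(-112) + (½)*(-6)*(-3 - 6) = 3360 + (½)*(-6)*(-9) = 3360 + 27 = 3387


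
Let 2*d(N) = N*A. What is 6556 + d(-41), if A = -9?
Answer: 13481/2 ≈ 6740.5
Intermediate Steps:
d(N) = -9*N/2 (d(N) = (N*(-9))/2 = (-9*N)/2 = -9*N/2)
6556 + d(-41) = 6556 - 9/2*(-41) = 6556 + 369/2 = 13481/2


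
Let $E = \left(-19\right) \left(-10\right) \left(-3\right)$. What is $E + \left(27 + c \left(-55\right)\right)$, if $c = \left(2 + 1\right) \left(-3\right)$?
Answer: $-48$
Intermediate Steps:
$c = -9$ ($c = 3 \left(-3\right) = -9$)
$E = -570$ ($E = 190 \left(-3\right) = -570$)
$E + \left(27 + c \left(-55\right)\right) = -570 + \left(27 - -495\right) = -570 + \left(27 + 495\right) = -570 + 522 = -48$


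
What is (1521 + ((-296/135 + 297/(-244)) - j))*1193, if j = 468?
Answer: 41246186693/32940 ≈ 1.2522e+6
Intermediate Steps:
(1521 + ((-296/135 + 297/(-244)) - j))*1193 = (1521 + ((-296/135 + 297/(-244)) - 1*468))*1193 = (1521 + ((-296*1/135 + 297*(-1/244)) - 468))*1193 = (1521 + ((-296/135 - 297/244) - 468))*1193 = (1521 + (-112319/32940 - 468))*1193 = (1521 - 15528239/32940)*1193 = (34573501/32940)*1193 = 41246186693/32940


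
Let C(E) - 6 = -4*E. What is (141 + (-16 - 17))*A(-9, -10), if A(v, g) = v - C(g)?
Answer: -5940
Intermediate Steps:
C(E) = 6 - 4*E
A(v, g) = -6 + v + 4*g (A(v, g) = v - (6 - 4*g) = v + (-6 + 4*g) = -6 + v + 4*g)
(141 + (-16 - 17))*A(-9, -10) = (141 + (-16 - 17))*(-6 - 9 + 4*(-10)) = (141 - 33)*(-6 - 9 - 40) = 108*(-55) = -5940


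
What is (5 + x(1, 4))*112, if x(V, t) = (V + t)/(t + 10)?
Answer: 600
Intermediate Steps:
x(V, t) = (V + t)/(10 + t)
(5 + x(1, 4))*112 = (5 + (1 + 4)/(10 + 4))*112 = (5 + 5/14)*112 = (75/14)*112 = 600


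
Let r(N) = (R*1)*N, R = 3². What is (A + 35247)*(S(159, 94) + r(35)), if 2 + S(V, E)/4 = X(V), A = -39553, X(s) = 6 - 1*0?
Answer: -1425286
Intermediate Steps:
X(s) = 6 (X(s) = 6 + 0 = 6)
S(V, E) = 16 (S(V, E) = -8 + 4*6 = -8 + 24 = 16)
R = 9
r(N) = 9*N (r(N) = (9*1)*N = 9*N)
(A + 35247)*(S(159, 94) + r(35)) = (-39553 + 35247)*(16 + 9*35) = -4306*(16 + 315) = -4306*331 = -1425286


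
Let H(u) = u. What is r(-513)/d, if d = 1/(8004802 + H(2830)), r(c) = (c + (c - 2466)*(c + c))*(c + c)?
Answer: -25107093066196512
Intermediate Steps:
r(c) = 2*c*(c + 2*c*(-2466 + c)) (r(c) = (c + (-2466 + c)*(2*c))*(2*c) = (c + 2*c*(-2466 + c))*(2*c) = 2*c*(c + 2*c*(-2466 + c)))
d = 1/8007632 (d = 1/(8004802 + 2830) = 1/8007632 ≈ 1.2488e-7)
r(-513)/d = ((-513)²*(-9862 + 4*(-513)))/(1/8007632) = (263169*(-9862 - 2052))*8007632 = (263169*(-11914))*8007632 = -3135395466*8007632 = -25107093066196512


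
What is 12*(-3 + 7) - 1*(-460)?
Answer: 508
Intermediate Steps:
12*(-3 + 7) - 1*(-460) = 12*4 + 460 = 48 + 460 = 508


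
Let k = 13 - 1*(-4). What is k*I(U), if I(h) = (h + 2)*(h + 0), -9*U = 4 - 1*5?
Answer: 323/81 ≈ 3.9877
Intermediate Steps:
U = ⅑ (U = -(4 - 1*5)/9 = -(4 - 5)/9 = -⅑*(-1) = ⅑ ≈ 0.11111)
k = 17 (k = 13 + 4 = 17)
I(h) = h*(2 + h) (I(h) = (2 + h)*h = h*(2 + h))
k*I(U) = 17*((2 + ⅑)/9) = 17*((⅑)*(19/9)) = 17*(19/81) = 323/81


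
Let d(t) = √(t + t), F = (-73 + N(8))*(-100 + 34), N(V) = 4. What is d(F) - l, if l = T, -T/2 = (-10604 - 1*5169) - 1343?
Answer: -34232 + 6*√253 ≈ -34137.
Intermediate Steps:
F = 4554 (F = (-73 + 4)*(-100 + 34) = -69*(-66) = 4554)
d(t) = √2*√t (d(t) = √(2*t) = √2*√t)
T = 34232 (T = -2*((-10604 - 1*5169) - 1343) = -2*((-10604 - 5169) - 1343) = -2*(-15773 - 1343) = -2*(-17116) = 34232)
l = 34232
d(F) - l = √2*√4554 - 1*34232 = √2*(3*√506) - 34232 = 6*√253 - 34232 = -34232 + 6*√253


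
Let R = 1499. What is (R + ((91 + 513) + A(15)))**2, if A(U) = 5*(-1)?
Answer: 4401604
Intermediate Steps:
A(U) = -5
(R + ((91 + 513) + A(15)))**2 = (1499 + ((91 + 513) - 5))**2 = (1499 + (604 - 5))**2 = (1499 + 599)**2 = 2098**2 = 4401604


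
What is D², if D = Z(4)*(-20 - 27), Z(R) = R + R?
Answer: 141376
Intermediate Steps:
Z(R) = 2*R
D = -376 (D = (2*4)*(-20 - 27) = 8*(-47) = -376)
D² = (-376)² = 141376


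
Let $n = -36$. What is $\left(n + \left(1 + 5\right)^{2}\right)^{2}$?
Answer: $0$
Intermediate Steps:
$\left(n + \left(1 + 5\right)^{2}\right)^{2} = \left(-36 + \left(1 + 5\right)^{2}\right)^{2} = \left(-36 + 6^{2}\right)^{2} = \left(-36 + 36\right)^{2} = 0^{2} = 0$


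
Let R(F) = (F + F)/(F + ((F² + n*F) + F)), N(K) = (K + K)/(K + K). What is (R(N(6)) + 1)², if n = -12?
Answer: 49/81 ≈ 0.60494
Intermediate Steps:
N(K) = 1 (N(K) = (2*K)/((2*K)) = (2*K)*(1/(2*K)) = 1)
R(F) = 2*F/(F² - 10*F) (R(F) = (F + F)/(F + ((F² - 12*F) + F)) = (2*F)/(F + (F² - 11*F)) = (2*F)/(F² - 10*F) = 2*F/(F² - 10*F))
(R(N(6)) + 1)² = (2/(-10 + 1) + 1)² = (2/(-9) + 1)² = (2*(-⅑) + 1)² = (-2/9 + 1)² = (7/9)² = 49/81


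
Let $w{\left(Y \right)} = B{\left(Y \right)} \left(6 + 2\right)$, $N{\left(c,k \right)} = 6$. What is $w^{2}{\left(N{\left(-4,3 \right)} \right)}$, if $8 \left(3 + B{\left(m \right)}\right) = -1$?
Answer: $625$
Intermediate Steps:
$B{\left(m \right)} = - \frac{25}{8}$ ($B{\left(m \right)} = -3 + \frac{1}{8} \left(-1\right) = -3 - \frac{1}{8} = - \frac{25}{8}$)
$w{\left(Y \right)} = -25$ ($w{\left(Y \right)} = - \frac{25 \left(6 + 2\right)}{8} = \left(- \frac{25}{8}\right) 8 = -25$)
$w^{2}{\left(N{\left(-4,3 \right)} \right)} = \left(-25\right)^{2} = 625$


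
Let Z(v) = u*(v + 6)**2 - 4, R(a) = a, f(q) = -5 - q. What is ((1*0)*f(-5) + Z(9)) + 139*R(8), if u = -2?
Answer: 658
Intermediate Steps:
Z(v) = -4 - 2*(6 + v)**2 (Z(v) = -2*(v + 6)**2 - 4 = -2*(6 + v)**2 - 4 = -4 - 2*(6 + v)**2)
((1*0)*f(-5) + Z(9)) + 139*R(8) = ((1*0)*(-5 - 1*(-5)) + (-4 - 2*(6 + 9)**2)) + 139*8 = (0*(-5 + 5) + (-4 - 2*15**2)) + 1112 = (0*0 + (-4 - 2*225)) + 1112 = (0 + (-4 - 450)) + 1112 = (0 - 454) + 1112 = -454 + 1112 = 658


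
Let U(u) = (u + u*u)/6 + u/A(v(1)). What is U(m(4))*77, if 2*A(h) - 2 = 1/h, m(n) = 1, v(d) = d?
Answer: 77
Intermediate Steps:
A(h) = 1 + 1/(2*h)
U(u) = u**2/6 + 5*u/6 (U(u) = (u + u*u)/6 + u/(((1/2 + 1)/1)) = (u + u**2)*(1/6) + u/((1*(3/2))) = (u/6 + u**2/6) + u/(3/2) = (u/6 + u**2/6) + u*(2/3) = (u/6 + u**2/6) + 2*u/3 = u**2/6 + 5*u/6)
U(m(4))*77 = ((1/6)*1*(5 + 1))*77 = ((1/6)*1*6)*77 = 1*77 = 77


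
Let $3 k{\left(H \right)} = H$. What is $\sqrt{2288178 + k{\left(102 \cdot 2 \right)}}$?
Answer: $\sqrt{2288246} \approx 1512.7$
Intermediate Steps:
$k{\left(H \right)} = \frac{H}{3}$
$\sqrt{2288178 + k{\left(102 \cdot 2 \right)}} = \sqrt{2288178 + \frac{102 \cdot 2}{3}} = \sqrt{2288178 + \frac{1}{3} \cdot 204} = \sqrt{2288178 + 68} = \sqrt{2288246}$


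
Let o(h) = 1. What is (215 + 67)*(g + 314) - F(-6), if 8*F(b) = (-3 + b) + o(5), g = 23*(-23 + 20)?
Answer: 69091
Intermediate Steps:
g = -69 (g = 23*(-3) = -69)
F(b) = -1/4 + b/8 (F(b) = ((-3 + b) + 1)/8 = (-2 + b)/8 = -1/4 + b/8)
(215 + 67)*(g + 314) - F(-6) = (215 + 67)*(-69 + 314) - (-1/4 + (1/8)*(-6)) = 282*245 - (-1/4 - 3/4) = 69090 - 1*(-1) = 69090 + 1 = 69091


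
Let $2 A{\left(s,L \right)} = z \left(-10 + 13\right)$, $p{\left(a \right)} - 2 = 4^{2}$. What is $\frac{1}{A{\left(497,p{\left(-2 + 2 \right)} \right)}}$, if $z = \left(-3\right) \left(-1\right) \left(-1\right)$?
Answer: $- \frac{2}{9} \approx -0.22222$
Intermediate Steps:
$z = -3$ ($z = 3 \left(-1\right) = -3$)
$p{\left(a \right)} = 18$ ($p{\left(a \right)} = 2 + 4^{2} = 2 + 16 = 18$)
$A{\left(s,L \right)} = - \frac{9}{2}$ ($A{\left(s,L \right)} = \frac{\left(-3\right) \left(-10 + 13\right)}{2} = \frac{\left(-3\right) 3}{2} = \frac{1}{2} \left(-9\right) = - \frac{9}{2}$)
$\frac{1}{A{\left(497,p{\left(-2 + 2 \right)} \right)}} = \frac{1}{- \frac{9}{2}} = - \frac{2}{9}$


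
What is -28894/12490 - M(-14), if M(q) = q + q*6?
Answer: 597563/6245 ≈ 95.687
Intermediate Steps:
M(q) = 7*q (M(q) = q + 6*q = 7*q)
-28894/12490 - M(-14) = -28894/12490 - 7*(-14) = -28894*1/12490 - 1*(-98) = -14447/6245 + 98 = 597563/6245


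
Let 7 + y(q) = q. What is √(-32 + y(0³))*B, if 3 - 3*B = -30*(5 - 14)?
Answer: -89*I*√39 ≈ -555.8*I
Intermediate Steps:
y(q) = -7 + q
B = -89 (B = 1 - (-10)*(5 - 14) = 1 - (-10)*(-9) = 1 - ⅓*270 = 1 - 90 = -89)
√(-32 + y(0³))*B = √(-32 + (-7 + 0³))*(-89) = √(-32 + (-7 + 0))*(-89) = √(-32 - 7)*(-89) = √(-39)*(-89) = (I*√39)*(-89) = -89*I*√39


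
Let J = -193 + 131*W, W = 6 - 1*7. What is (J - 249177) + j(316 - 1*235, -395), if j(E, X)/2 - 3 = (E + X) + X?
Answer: -250913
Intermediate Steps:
W = -1 (W = 6 - 7 = -1)
J = -324 (J = -193 + 131*(-1) = -193 - 131 = -324)
j(E, X) = 6 + 2*E + 4*X (j(E, X) = 6 + 2*((E + X) + X) = 6 + 2*(E + 2*X) = 6 + (2*E + 4*X) = 6 + 2*E + 4*X)
(J - 249177) + j(316 - 1*235, -395) = (-324 - 249177) + (6 + 2*(316 - 1*235) + 4*(-395)) = -249501 + (6 + 2*(316 - 235) - 1580) = -249501 + (6 + 2*81 - 1580) = -249501 + (6 + 162 - 1580) = -249501 - 1412 = -250913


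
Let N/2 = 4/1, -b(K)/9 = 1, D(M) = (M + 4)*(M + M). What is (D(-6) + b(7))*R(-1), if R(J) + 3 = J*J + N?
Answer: 90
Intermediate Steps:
D(M) = 2*M*(4 + M) (D(M) = (4 + M)*(2*M) = 2*M*(4 + M))
b(K) = -9 (b(K) = -9*1 = -9)
N = 8 (N = 2*(4/1) = 2*(4*1) = 2*4 = 8)
R(J) = 5 + J**2 (R(J) = -3 + (J*J + 8) = -3 + (J**2 + 8) = -3 + (8 + J**2) = 5 + J**2)
(D(-6) + b(7))*R(-1) = (2*(-6)*(4 - 6) - 9)*(5 + (-1)**2) = (2*(-6)*(-2) - 9)*(5 + 1) = (24 - 9)*6 = 15*6 = 90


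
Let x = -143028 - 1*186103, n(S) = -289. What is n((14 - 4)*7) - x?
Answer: 328842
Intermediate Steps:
x = -329131 (x = -143028 - 186103 = -329131)
n((14 - 4)*7) - x = -289 - 1*(-329131) = -289 + 329131 = 328842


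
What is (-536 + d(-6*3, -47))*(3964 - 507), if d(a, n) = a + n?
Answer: -2077657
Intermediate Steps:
(-536 + d(-6*3, -47))*(3964 - 507) = (-536 + (-6*3 - 47))*(3964 - 507) = (-536 + (-18 - 47))*3457 = (-536 - 65)*3457 = -601*3457 = -2077657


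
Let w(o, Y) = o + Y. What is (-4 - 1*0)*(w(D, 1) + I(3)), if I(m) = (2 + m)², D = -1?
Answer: -100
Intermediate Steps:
w(o, Y) = Y + o
(-4 - 1*0)*(w(D, 1) + I(3)) = (-4 - 1*0)*((1 - 1) + (2 + 3)²) = (-4 + 0)*(0 + 5²) = -4*(0 + 25) = -4*25 = -100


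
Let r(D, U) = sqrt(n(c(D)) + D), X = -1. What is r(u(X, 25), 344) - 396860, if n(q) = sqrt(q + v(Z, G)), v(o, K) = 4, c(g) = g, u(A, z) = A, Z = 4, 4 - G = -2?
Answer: -396860 + sqrt(-1 + sqrt(3)) ≈ -3.9686e+5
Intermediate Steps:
G = 6 (G = 4 - 1*(-2) = 4 + 2 = 6)
n(q) = sqrt(4 + q) (n(q) = sqrt(q + 4) = sqrt(4 + q))
r(D, U) = sqrt(D + sqrt(4 + D)) (r(D, U) = sqrt(sqrt(4 + D) + D) = sqrt(D + sqrt(4 + D)))
r(u(X, 25), 344) - 396860 = sqrt(-1 + sqrt(4 - 1)) - 396860 = sqrt(-1 + sqrt(3)) - 396860 = -396860 + sqrt(-1 + sqrt(3))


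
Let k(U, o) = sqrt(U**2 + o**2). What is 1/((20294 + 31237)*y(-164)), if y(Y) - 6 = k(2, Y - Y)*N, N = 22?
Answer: 1/2576550 ≈ 3.8812e-7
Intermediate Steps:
y(Y) = 50 (y(Y) = 6 + sqrt(2**2 + (Y - Y)**2)*22 = 6 + sqrt(4 + 0**2)*22 = 6 + sqrt(4 + 0)*22 = 6 + sqrt(4)*22 = 6 + 2*22 = 6 + 44 = 50)
1/((20294 + 31237)*y(-164)) = 1/((20294 + 31237)*50) = (1/50)/51531 = (1/51531)*(1/50) = 1/2576550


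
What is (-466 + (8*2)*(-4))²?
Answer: 280900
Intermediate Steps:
(-466 + (8*2)*(-4))² = (-466 + 16*(-4))² = (-466 - 64)² = (-530)² = 280900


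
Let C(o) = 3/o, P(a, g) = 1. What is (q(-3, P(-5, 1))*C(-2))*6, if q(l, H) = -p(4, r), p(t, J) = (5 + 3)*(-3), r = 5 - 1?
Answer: -216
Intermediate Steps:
r = 4
p(t, J) = -24 (p(t, J) = 8*(-3) = -24)
q(l, H) = 24 (q(l, H) = -1*(-24) = 24)
(q(-3, P(-5, 1))*C(-2))*6 = (24*(3/(-2)))*6 = (24*(3*(-1/2)))*6 = (24*(-3/2))*6 = -36*6 = -216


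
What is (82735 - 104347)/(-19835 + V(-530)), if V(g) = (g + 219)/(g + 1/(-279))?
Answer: 798947013/733233629 ≈ 1.0896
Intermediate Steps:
V(g) = (219 + g)/(-1/279 + g) (V(g) = (219 + g)/(g - 1/279) = (219 + g)/(-1/279 + g))
(82735 - 104347)/(-19835 + V(-530)) = (82735 - 104347)/(-19835 + 279*(219 - 530)/(-1 + 279*(-530))) = -21612/(-19835 + 279*(-311)/(-1 - 147870)) = -21612/(-19835 + 279*(-311)/(-147871)) = -21612/(-19835 + 279*(-1/147871)*(-311)) = -21612/(-19835 + 86769/147871) = -21612/(-2932934516/147871) = -21612*(-147871/2932934516) = 798947013/733233629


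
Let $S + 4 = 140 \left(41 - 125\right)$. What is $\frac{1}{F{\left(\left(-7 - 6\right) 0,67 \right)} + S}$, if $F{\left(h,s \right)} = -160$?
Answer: $- \frac{1}{11924} \approx -8.3864 \cdot 10^{-5}$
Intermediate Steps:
$S = -11764$ ($S = -4 + 140 \left(41 - 125\right) = -4 + 140 \left(-84\right) = -4 - 11760 = -11764$)
$\frac{1}{F{\left(\left(-7 - 6\right) 0,67 \right)} + S} = \frac{1}{-160 - 11764} = \frac{1}{-11924} = - \frac{1}{11924}$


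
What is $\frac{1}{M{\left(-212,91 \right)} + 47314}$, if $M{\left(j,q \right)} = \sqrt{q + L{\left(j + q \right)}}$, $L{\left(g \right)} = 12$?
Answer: $\frac{47314}{2238614493} - \frac{\sqrt{103}}{2238614493} \approx 2.1131 \cdot 10^{-5}$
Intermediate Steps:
$M{\left(j,q \right)} = \sqrt{12 + q}$ ($M{\left(j,q \right)} = \sqrt{q + 12} = \sqrt{12 + q}$)
$\frac{1}{M{\left(-212,91 \right)} + 47314} = \frac{1}{\sqrt{12 + 91} + 47314} = \frac{1}{\sqrt{103} + 47314} = \frac{1}{47314 + \sqrt{103}}$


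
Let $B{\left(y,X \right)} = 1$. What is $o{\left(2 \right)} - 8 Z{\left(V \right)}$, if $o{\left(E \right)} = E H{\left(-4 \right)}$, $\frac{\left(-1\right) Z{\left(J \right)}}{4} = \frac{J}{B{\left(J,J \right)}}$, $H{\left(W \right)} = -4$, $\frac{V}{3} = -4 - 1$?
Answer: $-488$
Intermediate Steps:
$V = -15$ ($V = 3 \left(-4 - 1\right) = 3 \left(-5\right) = -15$)
$Z{\left(J \right)} = - 4 J$ ($Z{\left(J \right)} = - 4 \frac{J}{1} = - 4 J 1 = - 4 J$)
$o{\left(E \right)} = - 4 E$ ($o{\left(E \right)} = E \left(-4\right) = - 4 E$)
$o{\left(2 \right)} - 8 Z{\left(V \right)} = \left(-4\right) 2 - 8 \left(\left(-4\right) \left(-15\right)\right) = -8 - 480 = -488$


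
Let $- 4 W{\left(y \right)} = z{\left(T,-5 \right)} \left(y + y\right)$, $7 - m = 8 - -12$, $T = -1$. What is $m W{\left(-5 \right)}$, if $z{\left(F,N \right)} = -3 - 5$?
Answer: $260$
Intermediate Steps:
$z{\left(F,N \right)} = -8$
$m = -13$ ($m = 7 - \left(8 - -12\right) = 7 - \left(8 + 12\right) = 7 - 20 = -13$)
$W{\left(y \right)} = 4 y$ ($W{\left(y \right)} = - \frac{\left(-8\right) \left(y + y\right)}{4} = - \frac{\left(-8\right) 2 y}{4} = - \frac{\left(-16\right) y}{4} = 4 y$)
$m W{\left(-5 \right)} = - 13 \cdot 4 \left(-5\right) = \left(-13\right) \left(-20\right) = 260$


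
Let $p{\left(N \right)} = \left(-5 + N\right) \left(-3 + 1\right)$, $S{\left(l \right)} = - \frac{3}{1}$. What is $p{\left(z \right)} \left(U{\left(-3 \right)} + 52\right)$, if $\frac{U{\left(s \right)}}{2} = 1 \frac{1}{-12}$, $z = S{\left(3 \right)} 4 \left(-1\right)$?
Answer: $- \frac{2177}{3} \approx -725.67$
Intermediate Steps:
$S{\left(l \right)} = -3$ ($S{\left(l \right)} = \left(-3\right) 1 = -3$)
$z = 12$ ($z = \left(-3\right) 4 \left(-1\right) = \left(-12\right) \left(-1\right) = 12$)
$U{\left(s \right)} = - \frac{1}{6}$ ($U{\left(s \right)} = 2 \cdot 1 \frac{1}{-12} = 2 \cdot 1 \left(- \frac{1}{12}\right) = 2 \left(- \frac{1}{12}\right) = - \frac{1}{6}$)
$p{\left(N \right)} = 10 - 2 N$ ($p{\left(N \right)} = \left(-5 + N\right) \left(-2\right) = 10 - 2 N$)
$p{\left(z \right)} \left(U{\left(-3 \right)} + 52\right) = \left(10 - 24\right) \left(- \frac{1}{6} + 52\right) = \left(10 - 24\right) \frac{311}{6} = \left(-14\right) \frac{311}{6} = - \frac{2177}{3}$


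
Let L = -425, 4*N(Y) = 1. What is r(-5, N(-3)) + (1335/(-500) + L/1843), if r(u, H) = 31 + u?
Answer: 4257219/184300 ≈ 23.099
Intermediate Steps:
N(Y) = ¼ (N(Y) = (¼)*1 = ¼)
r(-5, N(-3)) + (1335/(-500) + L/1843) = (31 - 5) + (1335/(-500) - 425/1843) = 26 + (1335*(-1/500) - 425*1/1843) = 26 + (-267/100 - 425/1843) = 26 - 534581/184300 = 4257219/184300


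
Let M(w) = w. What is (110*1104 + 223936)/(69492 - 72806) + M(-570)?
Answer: -1117178/1657 ≈ -674.22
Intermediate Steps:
(110*1104 + 223936)/(69492 - 72806) + M(-570) = (110*1104 + 223936)/(69492 - 72806) - 570 = (121440 + 223936)/(-3314) - 570 = 345376*(-1/3314) - 570 = -172688/1657 - 570 = -1117178/1657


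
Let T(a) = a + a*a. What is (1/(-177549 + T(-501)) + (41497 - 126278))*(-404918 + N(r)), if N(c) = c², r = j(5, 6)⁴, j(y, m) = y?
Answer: 88400185827890/72951 ≈ 1.2118e+9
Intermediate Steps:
T(a) = a + a²
r = 625 (r = 5⁴ = 625)
(1/(-177549 + T(-501)) + (41497 - 126278))*(-404918 + N(r)) = (1/(-177549 - 501*(1 - 501)) + (41497 - 126278))*(-404918 + 625²) = (1/(-177549 - 501*(-500)) - 84781)*(-404918 + 390625) = (1/(-177549 + 250500) - 84781)*(-14293) = (1/72951 - 84781)*(-14293) = -6184858730/72951*(-14293) = 88400185827890/72951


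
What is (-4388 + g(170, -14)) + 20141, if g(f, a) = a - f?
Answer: 15569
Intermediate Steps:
(-4388 + g(170, -14)) + 20141 = (-4388 + (-14 - 1*170)) + 20141 = (-4388 + (-14 - 170)) + 20141 = (-4388 - 184) + 20141 = -4572 + 20141 = 15569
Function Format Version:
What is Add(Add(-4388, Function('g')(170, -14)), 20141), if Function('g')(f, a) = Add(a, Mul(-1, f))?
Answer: 15569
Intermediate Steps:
Add(Add(-4388, Function('g')(170, -14)), 20141) = Add(Add(-4388, Add(-14, Mul(-1, 170))), 20141) = Add(Add(-4388, Add(-14, -170)), 20141) = Add(Add(-4388, -184), 20141) = Add(-4572, 20141) = 15569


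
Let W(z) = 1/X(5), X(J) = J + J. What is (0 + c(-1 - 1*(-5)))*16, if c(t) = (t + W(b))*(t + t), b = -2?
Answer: 2624/5 ≈ 524.80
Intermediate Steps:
X(J) = 2*J
W(z) = ⅒ (W(z) = 1/(2*5) = 1/10 = ⅒)
c(t) = 2*t*(⅒ + t) (c(t) = (t + ⅒)*(t + t) = (⅒ + t)*(2*t) = 2*t*(⅒ + t))
(0 + c(-1 - 1*(-5)))*16 = (0 + (-1 - 1*(-5))*(1 + 10*(-1 - 1*(-5)))/5)*16 = (0 + (-1 + 5)*(1 + 10*(-1 + 5))/5)*16 = (0 + (⅕)*4*(1 + 10*4))*16 = (0 + (⅕)*4*(1 + 40))*16 = (0 + (⅕)*4*41)*16 = (0 + 164/5)*16 = (164/5)*16 = 2624/5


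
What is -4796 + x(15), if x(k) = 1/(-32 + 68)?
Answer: -172655/36 ≈ -4796.0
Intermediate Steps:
x(k) = 1/36
-4796 + x(15) = -4796 + 1/36 = -172655/36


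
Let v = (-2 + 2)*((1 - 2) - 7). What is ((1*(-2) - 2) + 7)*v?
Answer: 0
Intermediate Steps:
v = 0 (v = 0*(-1 - 7) = 0*(-8) = 0)
((1*(-2) - 2) + 7)*v = ((1*(-2) - 2) + 7)*0 = ((-2 - 2) + 7)*0 = (-4 + 7)*0 = 3*0 = 0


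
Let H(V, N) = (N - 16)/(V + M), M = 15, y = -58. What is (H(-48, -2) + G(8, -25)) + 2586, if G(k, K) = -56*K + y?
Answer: 43214/11 ≈ 3928.5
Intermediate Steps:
H(V, N) = (-16 + N)/(15 + V) (H(V, N) = (N - 16)/(V + 15) = (-16 + N)/(15 + V))
G(k, K) = -58 - 56*K (G(k, K) = -56*K - 58 = -58 - 56*K)
(H(-48, -2) + G(8, -25)) + 2586 = ((-16 - 2)/(15 - 48) + (-58 - 56*(-25))) + 2586 = (-18/(-33) + (-58 + 1400)) + 2586 = (-1/33*(-18) + 1342) + 2586 = (6/11 + 1342) + 2586 = 14768/11 + 2586 = 43214/11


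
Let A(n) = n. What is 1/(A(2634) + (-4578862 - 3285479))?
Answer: -1/7861707 ≈ -1.2720e-7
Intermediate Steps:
1/(A(2634) + (-4578862 - 3285479)) = 1/(2634 + (-4578862 - 3285479)) = 1/(2634 - 7864341) = 1/(-7861707) = -1/7861707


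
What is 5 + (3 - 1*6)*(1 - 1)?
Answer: 5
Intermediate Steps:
5 + (3 - 1*6)*(1 - 1) = 5 + (3 - 6)*0 = 5 - 3*0 = 5 + 0 = 5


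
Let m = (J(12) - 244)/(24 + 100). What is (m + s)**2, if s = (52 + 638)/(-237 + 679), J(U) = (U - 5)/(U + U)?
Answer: 70707596281/432564028416 ≈ 0.16346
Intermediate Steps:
J(U) = (-5 + U)/(2*U) (J(U) = (-5 + U)/((2*U)) = (-5 + U)*(1/(2*U)) = (-5 + U)/(2*U))
s = 345/221 (s = 690/442 = 690*(1/442) = 345/221 ≈ 1.5611)
m = -5849/2976 (m = ((1/2)*(-5 + 12)/12 - 244)/(24 + 100) = ((1/2)*(1/12)*7 - 244)/124 = (7/24 - 244)*(1/124) = -5849/24*1/124 = -5849/2976 ≈ -1.9654)
(m + s)**2 = (-5849/2976 + 345/221)**2 = (-265909/657696)**2 = 70707596281/432564028416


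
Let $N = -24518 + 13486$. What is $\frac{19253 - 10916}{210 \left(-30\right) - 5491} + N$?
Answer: $- \frac{130086649}{11791} \approx -11033.0$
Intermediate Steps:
$N = -11032$
$\frac{19253 - 10916}{210 \left(-30\right) - 5491} + N = \frac{19253 - 10916}{210 \left(-30\right) - 5491} - 11032 = \frac{8337}{-6300 - 5491} - 11032 = \frac{8337}{-11791} - 11032 = 8337 \left(- \frac{1}{11791}\right) - 11032 = - \frac{8337}{11791} - 11032 = - \frac{130086649}{11791}$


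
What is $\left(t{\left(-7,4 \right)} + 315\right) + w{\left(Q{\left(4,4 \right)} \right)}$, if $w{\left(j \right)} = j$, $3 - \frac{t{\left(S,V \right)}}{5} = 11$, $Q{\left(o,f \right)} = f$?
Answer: $279$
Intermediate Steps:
$t{\left(S,V \right)} = -40$ ($t{\left(S,V \right)} = 15 - 55 = -40$)
$\left(t{\left(-7,4 \right)} + 315\right) + w{\left(Q{\left(4,4 \right)} \right)} = \left(-40 + 315\right) + 4 = 275 + 4 = 279$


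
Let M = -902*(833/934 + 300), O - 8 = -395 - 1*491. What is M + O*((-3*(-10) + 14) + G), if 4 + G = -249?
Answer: -41050449/467 ≈ -87903.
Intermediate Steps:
O = -878 (O = 8 + (-395 - 1*491) = 8 + (-395 - 491) = 8 - 886 = -878)
M = -126745883/467 (M = -902*(833*(1/934) + 300) = -902*(833/934 + 300) = -902*281033/934 = -126745883/467 ≈ -2.7140e+5)
G = -253 (G = -4 - 249 = -253)
M + O*((-3*(-10) + 14) + G) = -126745883/467 - 878*((-3*(-10) + 14) - 253) = -126745883/467 - 878*((30 + 14) - 253) = -126745883/467 - 878*(44 - 253) = -126745883/467 - 878*(-209) = -126745883/467 + 183502 = -41050449/467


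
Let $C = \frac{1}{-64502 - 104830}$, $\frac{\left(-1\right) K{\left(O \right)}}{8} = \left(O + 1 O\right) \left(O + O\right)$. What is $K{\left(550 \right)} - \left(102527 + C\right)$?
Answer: $- \frac{1656494861963}{169332} \approx -9.7825 \cdot 10^{6}$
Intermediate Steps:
$K{\left(O \right)} = - 32 O^{2}$ ($K{\left(O \right)} = - 8 \left(O + 1 O\right) \left(O + O\right) = - 8 \left(O + O\right) 2 O = - 8 \cdot 2 O 2 O = - 8 \cdot 4 O^{2} = - 32 O^{2}$)
$C = - \frac{1}{169332}$ ($C = \frac{1}{-169332} = - \frac{1}{169332} \approx -5.9056 \cdot 10^{-6}$)
$K{\left(550 \right)} - \left(102527 + C\right) = - 32 \cdot 550^{2} - \frac{17361101963}{169332} = \left(-32\right) 302500 + \left(-102527 + \frac{1}{169332}\right) = -9680000 - \frac{17361101963}{169332} = - \frac{1656494861963}{169332}$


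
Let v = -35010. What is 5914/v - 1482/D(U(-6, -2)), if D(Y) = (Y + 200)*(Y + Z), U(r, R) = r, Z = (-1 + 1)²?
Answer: 3750077/3395970 ≈ 1.1043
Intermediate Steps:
Z = 0 (Z = 0² = 0)
D(Y) = Y*(200 + Y) (D(Y) = (Y + 200)*(Y + 0) = (200 + Y)*Y = Y*(200 + Y))
5914/v - 1482/D(U(-6, -2)) = 5914/(-35010) - 1482*(-1/(6*(200 - 6))) = 5914*(-1/35010) - 1482/((-6*194)) = -2957/17505 - 1482/(-1164) = -2957/17505 - 1482*(-1/1164) = -2957/17505 + 247/194 = 3750077/3395970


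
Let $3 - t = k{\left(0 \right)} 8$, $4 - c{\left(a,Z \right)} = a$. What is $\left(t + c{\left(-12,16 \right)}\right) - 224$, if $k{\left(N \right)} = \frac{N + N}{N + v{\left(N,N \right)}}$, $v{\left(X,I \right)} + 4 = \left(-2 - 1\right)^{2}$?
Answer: $-205$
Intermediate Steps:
$v{\left(X,I \right)} = 5$ ($v{\left(X,I \right)} = -4 + \left(-2 - 1\right)^{2} = -4 + \left(-3\right)^{2} = -4 + 9 = 5$)
$c{\left(a,Z \right)} = 4 - a$
$k{\left(N \right)} = \frac{2 N}{5 + N}$ ($k{\left(N \right)} = \frac{N + N}{N + 5} = \frac{2 N}{5 + N}$)
$t = 3$ ($t = 3 - 2 \cdot 0 \frac{1}{5 + 0} \cdot 8 = 3 - 2 \cdot 0 \cdot \frac{1}{5} \cdot 8 = 3 - 0 \cdot 8 = 3 - 0 = 3 + 0 = 3$)
$\left(t + c{\left(-12,16 \right)}\right) - 224 = \left(3 + \left(4 - -12\right)\right) - 224 = \left(3 + \left(4 + 12\right)\right) - 224 = \left(3 + 16\right) - 224 = 19 - 224 = -205$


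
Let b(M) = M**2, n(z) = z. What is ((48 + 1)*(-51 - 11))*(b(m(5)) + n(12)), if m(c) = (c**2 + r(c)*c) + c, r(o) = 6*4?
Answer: -68391456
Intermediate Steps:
r(o) = 24
m(c) = c**2 + 25*c (m(c) = (c**2 + 24*c) + c = c**2 + 25*c)
((48 + 1)*(-51 - 11))*(b(m(5)) + n(12)) = ((48 + 1)*(-51 - 11))*((5*(25 + 5))**2 + 12) = (49*(-62))*((5*30)**2 + 12) = -3038*(150**2 + 12) = -3038*(22500 + 12) = -3038*22512 = -68391456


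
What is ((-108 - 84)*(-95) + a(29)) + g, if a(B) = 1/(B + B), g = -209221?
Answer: -11076897/58 ≈ -1.9098e+5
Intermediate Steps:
a(B) = 1/(2*B)
((-108 - 84)*(-95) + a(29)) + g = ((-108 - 84)*(-95) + (1/2)/29) - 209221 = (-192*(-95) + (1/2)*(1/29)) - 209221 = (18240 + 1/58) - 209221 = 1057921/58 - 209221 = -11076897/58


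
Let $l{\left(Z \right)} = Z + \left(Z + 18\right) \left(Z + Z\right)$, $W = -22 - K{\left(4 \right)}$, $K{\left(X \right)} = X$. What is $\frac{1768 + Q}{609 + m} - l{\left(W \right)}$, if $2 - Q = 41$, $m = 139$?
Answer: $- \frac{289991}{748} \approx -387.69$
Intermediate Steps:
$Q = -39$ ($Q = 2 - 41 = -39$)
$W = -26$ ($W = -22 - 4 = -26$)
$l{\left(Z \right)} = Z + 2 Z \left(18 + Z\right)$ ($l{\left(Z \right)} = Z + \left(18 + Z\right) 2 Z = Z + 2 Z \left(18 + Z\right)$)
$\frac{1768 + Q}{609 + m} - l{\left(W \right)} = \frac{1768 - 39}{609 + 139} - - 26 \left(37 + 2 \left(-26\right)\right) = \frac{1729}{748} - - 26 \left(37 - 52\right) = 1729 \cdot \frac{1}{748} - \left(-26\right) \left(-15\right) = \frac{1729}{748} - 390 = - \frac{289991}{748}$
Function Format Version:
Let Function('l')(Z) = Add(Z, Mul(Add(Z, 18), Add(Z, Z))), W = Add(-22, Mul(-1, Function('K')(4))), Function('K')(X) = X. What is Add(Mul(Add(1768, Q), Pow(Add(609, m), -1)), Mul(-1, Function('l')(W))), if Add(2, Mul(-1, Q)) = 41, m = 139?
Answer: Rational(-289991, 748) ≈ -387.69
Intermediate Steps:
Q = -39 (Q = Add(2, Mul(-1, 41)) = Add(2, -41) = -39)
W = -26 (W = Add(-22, Mul(-1, 4)) = Add(-22, -4) = -26)
Function('l')(Z) = Add(Z, Mul(2, Z, Add(18, Z))) (Function('l')(Z) = Add(Z, Mul(Add(18, Z), Mul(2, Z))) = Add(Z, Mul(2, Z, Add(18, Z))))
Add(Mul(Add(1768, Q), Pow(Add(609, m), -1)), Mul(-1, Function('l')(W))) = Add(Mul(Add(1768, -39), Pow(Add(609, 139), -1)), Mul(-1, Mul(-26, Add(37, Mul(2, -26))))) = Add(Mul(1729, Pow(748, -1)), Mul(-1, Mul(-26, Add(37, -52)))) = Add(Mul(1729, Rational(1, 748)), Mul(-1, Mul(-26, -15))) = Add(Rational(1729, 748), Mul(-1, 390)) = Add(Rational(1729, 748), -390) = Rational(-289991, 748)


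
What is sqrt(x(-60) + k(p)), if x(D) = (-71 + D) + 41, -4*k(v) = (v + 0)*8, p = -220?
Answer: 5*sqrt(14) ≈ 18.708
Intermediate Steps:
k(v) = -2*v (k(v) = -(v + 0)*8/4 = -v*8/4 = -2*v)
x(D) = -30 + D
sqrt(x(-60) + k(p)) = sqrt((-30 - 60) - 2*(-220)) = sqrt(-90 + 440) = sqrt(350) = 5*sqrt(14)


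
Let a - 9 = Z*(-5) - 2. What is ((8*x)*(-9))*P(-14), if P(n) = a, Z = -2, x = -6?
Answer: 7344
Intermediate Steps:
a = 17 (a = 9 + (-2*(-5) - 2) = 9 + (10 - 2) = 9 + 8 = 17)
P(n) = 17
((8*x)*(-9))*P(-14) = ((8*(-6))*(-9))*17 = -48*(-9)*17 = 432*17 = 7344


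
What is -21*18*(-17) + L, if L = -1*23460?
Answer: -17034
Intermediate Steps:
L = -23460
-21*18*(-17) + L = -21*18*(-17) - 23460 = -378*(-17) - 23460 = 6426 - 23460 = -17034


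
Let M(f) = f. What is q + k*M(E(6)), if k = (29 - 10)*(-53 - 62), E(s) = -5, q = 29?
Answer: 10954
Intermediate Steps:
k = -2185 (k = 19*(-115) = -2185)
q + k*M(E(6)) = 29 - 2185*(-5) = 29 + 10925 = 10954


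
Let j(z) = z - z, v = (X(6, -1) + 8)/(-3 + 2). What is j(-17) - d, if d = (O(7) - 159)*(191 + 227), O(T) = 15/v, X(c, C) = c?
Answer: 468369/7 ≈ 66910.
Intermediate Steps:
v = -14 (v = (6 + 8)/(-3 + 2) = 14/(-1) = 14*(-1) = -14)
j(z) = 0
O(T) = -15/14 (O(T) = 15/(-14) = 15*(-1/14) = -15/14)
d = -468369/7 (d = (-15/14 - 159)*(191 + 227) = -2241/14*418 = -468369/7 ≈ -66910.)
j(-17) - d = 0 - 1*(-468369/7) = 0 + 468369/7 = 468369/7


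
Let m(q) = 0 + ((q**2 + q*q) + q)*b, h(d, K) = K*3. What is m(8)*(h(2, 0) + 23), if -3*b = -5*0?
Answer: 0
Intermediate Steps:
h(d, K) = 3*K
b = 0 (b = -(-5)*0/3 = -1/3*0 = 0)
m(q) = 0 (m(q) = 0 + ((q**2 + q*q) + q)*0 = 0 + ((q**2 + q**2) + q)*0 = 0 + (2*q**2 + q)*0 = 0 + (q + 2*q**2)*0 = 0 + 0 = 0)
m(8)*(h(2, 0) + 23) = 0*(3*0 + 23) = 0*(0 + 23) = 0*23 = 0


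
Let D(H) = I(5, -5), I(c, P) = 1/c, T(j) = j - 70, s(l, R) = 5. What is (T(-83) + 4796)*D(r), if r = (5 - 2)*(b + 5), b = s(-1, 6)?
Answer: 4643/5 ≈ 928.60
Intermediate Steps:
T(j) = -70 + j
b = 5
r = 30 (r = (5 - 2)*(5 + 5) = 3*10 = 30)
D(H) = 1/5
(T(-83) + 4796)*D(r) = ((-70 - 83) + 4796)*(1/5) = (-153 + 4796)*(1/5) = 4643*(1/5) = 4643/5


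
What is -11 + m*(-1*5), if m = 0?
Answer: -11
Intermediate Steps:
-11 + m*(-1*5) = -11 + 0*(-1*5) = -11 + 0*(-5) = -11 + 0 = -11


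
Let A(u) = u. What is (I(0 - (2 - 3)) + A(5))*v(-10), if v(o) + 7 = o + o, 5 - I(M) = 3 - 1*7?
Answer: -378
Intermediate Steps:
I(M) = 9 (I(M) = 5 - (3 - 1*7) = 5 - (3 - 7) = 5 - 1*(-4) = 5 + 4 = 9)
v(o) = -7 + 2*o (v(o) = -7 + (o + o) = -7 + 2*o)
(I(0 - (2 - 3)) + A(5))*v(-10) = (9 + 5)*(-7 + 2*(-10)) = 14*(-7 - 20) = 14*(-27) = -378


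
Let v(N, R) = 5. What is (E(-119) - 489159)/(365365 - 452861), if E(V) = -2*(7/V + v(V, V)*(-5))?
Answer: 8314851/1487432 ≈ 5.5901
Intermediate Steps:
E(V) = 50 - 14/V (E(V) = -2*(7/V + 5*(-5)) = -2*(7/V - 25) = -2*(-25 + 7/V) = 50 - 14/V)
(E(-119) - 489159)/(365365 - 452861) = ((50 - 14/(-119)) - 489159)/(365365 - 452861) = ((50 - 14*(-1/119)) - 489159)/(-87496) = ((50 + 2/17) - 489159)*(-1/87496) = (852/17 - 489159)*(-1/87496) = -8314851/17*(-1/87496) = 8314851/1487432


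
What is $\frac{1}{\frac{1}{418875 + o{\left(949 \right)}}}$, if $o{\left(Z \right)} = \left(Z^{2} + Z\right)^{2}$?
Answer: $812792821375$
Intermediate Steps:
$o{\left(Z \right)} = \left(Z + Z^{2}\right)^{2}$
$\frac{1}{\frac{1}{418875 + o{\left(949 \right)}}} = \frac{1}{\frac{1}{418875 + 949^{2} \left(1 + 949\right)^{2}}} = \frac{1}{\frac{1}{418875 + 900601 \cdot 950^{2}}} = \frac{1}{\frac{1}{418875 + 900601 \cdot 902500}} = \frac{1}{\frac{1}{418875 + 812792402500}} = \frac{1}{\frac{1}{812792821375}} = 812792821375$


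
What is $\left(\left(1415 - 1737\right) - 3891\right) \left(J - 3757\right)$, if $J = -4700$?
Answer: $35629341$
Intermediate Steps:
$\left(\left(1415 - 1737\right) - 3891\right) \left(J - 3757\right) = \left(\left(1415 - 1737\right) - 3891\right) \left(-4700 - 3757\right) = \left(\left(1415 - 1737\right) - 3891\right) \left(-8457\right) = \left(-322 - 3891\right) \left(-8457\right) = \left(-4213\right) \left(-8457\right) = 35629341$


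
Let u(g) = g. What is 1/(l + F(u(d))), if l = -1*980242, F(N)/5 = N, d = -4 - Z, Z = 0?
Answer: -1/980262 ≈ -1.0201e-6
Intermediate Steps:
d = -4 (d = -4 - 1*0 = -4 + 0 = -4)
F(N) = 5*N
l = -980242
1/(l + F(u(d))) = 1/(-980242 + 5*(-4)) = 1/(-980242 - 20) = 1/(-980262) = -1/980262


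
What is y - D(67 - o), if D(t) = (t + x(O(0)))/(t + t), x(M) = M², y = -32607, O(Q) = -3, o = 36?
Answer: -1010837/31 ≈ -32608.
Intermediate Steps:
D(t) = (9 + t)/(2*t) (D(t) = (t + (-3)²)/(t + t) = (t + 9)/((2*t)) = (9 + t)*(1/(2*t)) = (9 + t)/(2*t))
y - D(67 - o) = -32607 - (9 + (67 - 1*36))/(2*(67 - 1*36)) = -32607 - (9 + (67 - 36))/(2*(67 - 36)) = -32607 - (9 + 31)/(2*31) = -32607 - 40/(2*31) = -32607 - 1*20/31 = -32607 - 20/31 = -1010837/31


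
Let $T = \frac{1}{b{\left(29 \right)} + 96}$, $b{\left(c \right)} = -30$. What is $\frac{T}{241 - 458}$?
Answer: $- \frac{1}{14322} \approx -6.9823 \cdot 10^{-5}$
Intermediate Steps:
$T = \frac{1}{66}$ ($T = \frac{1}{-30 + 96} = \frac{1}{66} \approx 0.015152$)
$\frac{T}{241 - 458} = \frac{1}{66 \left(241 - 458\right)} = \frac{1}{66 \left(-217\right)} = \frac{1}{66} \left(- \frac{1}{217}\right) = - \frac{1}{14322}$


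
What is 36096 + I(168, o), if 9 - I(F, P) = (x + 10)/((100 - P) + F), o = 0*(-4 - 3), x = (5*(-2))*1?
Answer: 36105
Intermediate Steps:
x = -10 (x = -10*1 = -10)
o = 0 (o = 0*(-7) = 0)
I(F, P) = 9 (I(F, P) = 9 - (-10 + 10)/((100 - P) + F) = 9 - 0/(100 + F - P) = 9 - 1*0 = 9 + 0 = 9)
36096 + I(168, o) = 36096 + 9 = 36105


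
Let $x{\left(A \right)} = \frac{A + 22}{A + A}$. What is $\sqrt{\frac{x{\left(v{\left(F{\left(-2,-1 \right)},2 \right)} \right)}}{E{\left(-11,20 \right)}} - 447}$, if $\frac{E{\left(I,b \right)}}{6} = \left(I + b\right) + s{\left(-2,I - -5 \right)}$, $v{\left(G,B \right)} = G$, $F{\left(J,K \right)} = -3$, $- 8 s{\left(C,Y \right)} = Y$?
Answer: $\frac{2 i \sqrt{1529931}}{117} \approx 21.144 i$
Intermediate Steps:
$s{\left(C,Y \right)} = - \frac{Y}{8}$
$E{\left(I,b \right)} = - \frac{15}{4} + 6 b + \frac{21 I}{4}$ ($E{\left(I,b \right)} = 6 \left(\left(I + b\right) - \frac{I - -5}{8}\right) = 6 \left(\left(I + b\right) - \frac{I + 5}{8}\right) = 6 \left(\left(I + b\right) - \frac{5 + I}{8}\right) = 6 \left(\left(I + b\right) - \left(\frac{5}{8} + \frac{I}{8}\right)\right) = 6 \left(- \frac{5}{8} + b + \frac{7 I}{8}\right) = - \frac{15}{4} + 6 b + \frac{21 I}{4}$)
$x{\left(A \right)} = \frac{22 + A}{2 A}$
$\sqrt{\frac{x{\left(v{\left(F{\left(-2,-1 \right)},2 \right)} \right)}}{E{\left(-11,20 \right)}} - 447} = \sqrt{\frac{\frac{1}{2} \frac{1}{-3} \left(22 - 3\right)}{- \frac{15}{4} + 6 \cdot 20 + \frac{21}{4} \left(-11\right)} - 447} = \sqrt{\frac{\frac{1}{2} \left(- \frac{1}{3}\right) 19}{- \frac{15}{4} + 120 - \frac{231}{4}} - 447} = \sqrt{- \frac{19}{6 \cdot \frac{117}{2}} - 447} = \sqrt{\left(- \frac{19}{6}\right) \frac{2}{117} - 447} = \sqrt{- \frac{19}{351} - 447} = \sqrt{- \frac{156916}{351}} = \frac{2 i \sqrt{1529931}}{117}$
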